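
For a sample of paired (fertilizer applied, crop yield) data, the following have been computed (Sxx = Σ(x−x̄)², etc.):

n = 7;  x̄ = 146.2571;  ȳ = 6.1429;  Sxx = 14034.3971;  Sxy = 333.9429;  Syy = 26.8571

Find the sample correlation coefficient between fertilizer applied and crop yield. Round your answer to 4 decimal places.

0.5439

r = Sxy/√(Sxx·Syy) = 333.9429/√(376923.206354) = 333.9429/613.940719 = 0.543933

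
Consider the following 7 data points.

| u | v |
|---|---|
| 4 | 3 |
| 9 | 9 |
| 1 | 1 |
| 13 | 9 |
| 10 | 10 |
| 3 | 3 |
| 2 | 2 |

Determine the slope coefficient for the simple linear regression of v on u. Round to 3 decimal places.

n = 7, Σx = 42, Σy = 37, Σxy = 324, Σx² = 380
Sxx = Σx² − (Σx)²/n = 380 − 252 = 128
Sxy = Σxy − (Σx)(Σy)/n = 324 − 222 = 102
b = Sxy/Sxx = 102/128 = 0.796875

0.797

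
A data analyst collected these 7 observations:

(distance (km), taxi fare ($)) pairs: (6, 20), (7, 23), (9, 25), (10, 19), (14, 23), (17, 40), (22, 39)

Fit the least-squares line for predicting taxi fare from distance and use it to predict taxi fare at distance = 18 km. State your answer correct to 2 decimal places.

n = 7, Σx = 85, Σy = 189, Σxy = 2556, Σx² = 1235
Sxx = Σx² − (Σx)²/n = 1235 − 1032.142857 = 202.857143
Sxy = Σxy − (Σx)(Σy)/n = 2556 − 2295 = 261
b = Sxy/Sxx = 261/202.857143 = 1.286620
a = ȳ − b·x̄ = 27 − 1.286620·12.142857 = 11.376761
ŷ(18) = a + b·18 = 11.376761 + 1.286620·18 = 34.535915

34.54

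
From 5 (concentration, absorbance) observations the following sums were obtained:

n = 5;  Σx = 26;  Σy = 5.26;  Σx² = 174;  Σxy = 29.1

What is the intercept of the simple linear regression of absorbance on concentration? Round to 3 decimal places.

0.818

Sxx = Σx² − (Σx)²/n = 174 − 135.2 = 38.8
Sxy = Σxy − (Σx)(Σy)/n = 29.1 − 27.352 = 1.748
b = Sxy/Sxx = 1.748/38.8 = 0.045052
a = ȳ − b·x̄ = 1.052 − 0.045052·5.2 = 0.817732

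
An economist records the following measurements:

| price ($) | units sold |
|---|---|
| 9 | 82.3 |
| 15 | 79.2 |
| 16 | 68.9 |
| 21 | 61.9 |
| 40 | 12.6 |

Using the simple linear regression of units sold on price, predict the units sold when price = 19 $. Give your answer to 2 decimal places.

63.80

n = 5, Σx = 101, Σy = 304.9, Σxy = 4835, Σx² = 2603
Sxx = Σx² − (Σx)²/n = 2603 − 2040.2 = 562.8
Sxy = Σxy − (Σx)(Σy)/n = 4835 − 6158.98 = -1323.98
b = Sxy/Sxx = -1323.98/562.8 = -2.352488
a = ȳ − b·x̄ = 60.98 − (-2.352488)·20.2 = 108.500249
ŷ(19) = a + b·19 = 108.500249 + (-2.352488)·19 = 63.802985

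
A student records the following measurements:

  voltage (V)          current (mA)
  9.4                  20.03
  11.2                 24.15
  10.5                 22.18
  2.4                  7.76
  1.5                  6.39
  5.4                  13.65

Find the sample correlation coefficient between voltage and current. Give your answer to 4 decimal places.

0.9989

n = 6, Σx = 40.4, Σy = 94.16, Σxy = 793.571, Σx² = 361.22, Σy² = 1763.748
Sxx = Σx² − (Σx)²/n = 361.22 − 272.026667 = 89.193333
Sxy = Σxy − (Σx)(Σy)/n = 793.571 − 634.010667 = 159.560333
Syy = Σy² − (Σy)²/n = 1763.748 − 1477.684267 = 286.063733
r = Sxy/√(Sxx·Syy) = 159.560333/√(25514.977922) = 159.560333/159.734085 = 0.998912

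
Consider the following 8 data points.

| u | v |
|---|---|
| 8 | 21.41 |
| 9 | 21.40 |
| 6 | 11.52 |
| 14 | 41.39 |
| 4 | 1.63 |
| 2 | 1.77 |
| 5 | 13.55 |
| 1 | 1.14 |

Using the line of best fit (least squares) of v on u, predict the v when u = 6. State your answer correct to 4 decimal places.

13.8251

n = 8, Σx = 49, Σy = 113.81, Σxy = 1091.41, Σx² = 423
Sxx = Σx² − (Σx)²/n = 423 − 300.125 = 122.875
Sxy = Σxy − (Σx)(Σy)/n = 1091.41 − 697.08625 = 394.32375
b = Sxy/Sxx = 394.32375/122.875 = 3.209145
a = ȳ − b·x̄ = 14.22625 − 3.209145·6.125 = -5.429766
ŷ(6) = a + b·6 = -5.429766 + 3.209145·6 = 13.825107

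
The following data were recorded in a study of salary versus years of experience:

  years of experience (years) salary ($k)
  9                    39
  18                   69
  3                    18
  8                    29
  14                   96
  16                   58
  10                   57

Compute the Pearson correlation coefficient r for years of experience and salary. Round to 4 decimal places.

0.7876

n = 7, Σx = 78, Σy = 366, Σxy = 4721, Σx² = 1030, Σy² = 23276
Sxx = Σx² − (Σx)²/n = 1030 − 869.142857 = 160.857143
Sxy = Σxy − (Σx)(Σy)/n = 4721 − 4078.285714 = 642.714286
Syy = Σy² − (Σy)²/n = 23276 − 19136.571429 = 4139.428571
r = Sxy/√(Sxx·Syy) = 642.714286/√(665856.653061) = 642.714286/816.000400 = 0.787640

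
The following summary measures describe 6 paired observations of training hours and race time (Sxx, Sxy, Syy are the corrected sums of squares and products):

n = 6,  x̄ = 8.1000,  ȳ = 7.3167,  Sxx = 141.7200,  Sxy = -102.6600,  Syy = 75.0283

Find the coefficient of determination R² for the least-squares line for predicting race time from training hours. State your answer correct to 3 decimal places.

0.991

R² = Sxy²/(Sxx·Syy) = (-102.66)²/(141.72·75.0283) = 0.991166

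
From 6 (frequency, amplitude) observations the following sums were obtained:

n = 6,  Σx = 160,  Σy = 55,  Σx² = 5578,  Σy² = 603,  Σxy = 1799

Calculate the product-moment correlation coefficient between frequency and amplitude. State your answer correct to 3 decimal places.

0.923

Sxx = Σx² − (Σx)²/n = 5578 − 4266.666667 = 1311.333333
Sxy = Σxy − (Σx)(Σy)/n = 1799 − 1466.666667 = 332.333333
Syy = Σy² − (Σy)²/n = 603 − 504.166667 = 98.833333
r = Sxy/√(Sxx·Syy) = 332.333333/√(129603.444444) = 332.333333/360.004784 = 0.923136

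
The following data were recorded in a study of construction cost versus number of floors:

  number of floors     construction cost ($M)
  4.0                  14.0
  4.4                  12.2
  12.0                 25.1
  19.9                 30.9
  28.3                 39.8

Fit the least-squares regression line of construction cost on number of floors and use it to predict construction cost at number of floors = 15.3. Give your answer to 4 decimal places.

26.1370

n = 5, Σx = 68.6, Σy = 122, Σxy = 2152.13, Σx² = 1376.26
Sxx = Σx² − (Σx)²/n = 1376.26 − 941.192 = 435.068
Sxy = Σxy − (Σx)(Σy)/n = 2152.13 − 1673.84 = 478.29
b = Sxy/Sxx = 478.29/435.068 = 1.099345
a = ȳ − b·x̄ = 24.4 − 1.099345·13.72 = 9.316981
ŷ(15.3) = a + b·15.3 = 9.316981 + 1.099345·15.3 = 26.136966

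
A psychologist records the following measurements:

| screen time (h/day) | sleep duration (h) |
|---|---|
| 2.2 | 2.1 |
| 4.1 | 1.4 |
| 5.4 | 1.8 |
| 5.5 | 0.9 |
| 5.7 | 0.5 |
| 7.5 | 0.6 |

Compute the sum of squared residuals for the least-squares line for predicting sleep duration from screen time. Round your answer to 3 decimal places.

n = 6, Σx = 30.4, Σy = 7.3, Σxy = 32.38, Σx² = 169.8, Σy² = 11.03
Sxx = Σx² − (Σx)²/n = 169.8 − 154.026667 = 15.773333
Sxy = Σxy − (Σx)(Σy)/n = 32.38 − 36.986667 = -4.606667
Syy = Σy² − (Σy)²/n = 11.03 − 8.881667 = 2.148333
b = Sxy/Sxx = -4.606667/15.773333 = -0.292054
SSE = Syy − b·Sxy = 2.148333 − (-0.292054)·(-4.606667) = 0.802937

0.803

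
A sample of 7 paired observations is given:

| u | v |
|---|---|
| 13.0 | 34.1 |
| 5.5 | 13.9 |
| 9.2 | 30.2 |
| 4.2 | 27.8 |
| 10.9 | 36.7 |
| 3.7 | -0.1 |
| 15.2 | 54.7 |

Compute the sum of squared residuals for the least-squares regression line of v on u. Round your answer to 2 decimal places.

456.51

n = 7, Σx = 61.7, Σy = 197.3, Σxy = 2145.45, Σx² = 665.07, Σy² = 7379.89
Sxx = Σx² − (Σx)²/n = 665.07 − 543.841429 = 121.228571
Sxy = Σxy − (Σx)(Σy)/n = 2145.45 − 1739.058571 = 406.391429
Syy = Σy² − (Σy)²/n = 7379.89 − 5561.041429 = 1818.848571
b = Sxy/Sxx = 406.391429/121.228571 = 3.352274
SSE = Syy − b·Sxy = 1818.848571 − 3.352274·406.391429 = 456.513016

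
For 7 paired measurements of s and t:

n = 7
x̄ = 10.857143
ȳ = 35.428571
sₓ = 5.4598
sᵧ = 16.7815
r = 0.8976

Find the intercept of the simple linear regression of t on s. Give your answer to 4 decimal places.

5.4747

b = r · sᵧ/sₓ = 0.8976 · 16.7815/5.4598 = 2.758906
a = ȳ − b·x̄ = 35.428571 − 2.758906·10.857143 = 5.474735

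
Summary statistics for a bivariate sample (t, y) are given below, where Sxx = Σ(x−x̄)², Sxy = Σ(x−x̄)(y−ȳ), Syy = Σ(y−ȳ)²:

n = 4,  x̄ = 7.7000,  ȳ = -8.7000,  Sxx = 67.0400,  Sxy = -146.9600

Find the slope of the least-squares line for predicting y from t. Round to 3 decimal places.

-2.192

b = Sxy/Sxx = -146.96/67.04 = -2.192124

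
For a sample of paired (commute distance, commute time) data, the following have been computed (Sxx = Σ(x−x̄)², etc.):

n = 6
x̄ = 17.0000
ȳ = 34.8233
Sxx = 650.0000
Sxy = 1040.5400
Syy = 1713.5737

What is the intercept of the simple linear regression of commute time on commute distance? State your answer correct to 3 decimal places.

b = Sxy/Sxx = 1040.54/650 = 1.600831
a = ȳ − b·x̄ = 34.8233 − 1.600831·17 = 7.609177

7.609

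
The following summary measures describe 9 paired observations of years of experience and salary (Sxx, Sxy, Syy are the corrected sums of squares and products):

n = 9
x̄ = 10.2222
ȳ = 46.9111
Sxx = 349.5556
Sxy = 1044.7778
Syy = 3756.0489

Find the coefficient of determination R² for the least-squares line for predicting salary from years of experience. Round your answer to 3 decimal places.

R² = Sxy²/(Sxx·Syy) = (1044.7778)²/(349.5556·3756.0489) = 0.831382

0.831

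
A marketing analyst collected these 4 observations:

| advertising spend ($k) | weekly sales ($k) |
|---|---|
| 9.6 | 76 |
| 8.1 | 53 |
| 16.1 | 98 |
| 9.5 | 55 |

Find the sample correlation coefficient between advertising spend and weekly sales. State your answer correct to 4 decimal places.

0.9117

n = 4, Σx = 43.3, Σy = 282, Σxy = 3259.2, Σx² = 507.23, Σy² = 21214
Sxx = Σx² − (Σx)²/n = 507.23 − 468.7225 = 38.5075
Sxy = Σxy − (Σx)(Σy)/n = 3259.2 − 3052.65 = 206.55
Syy = Σy² − (Σy)²/n = 21214 − 19881 = 1333
r = Sxy/√(Sxx·Syy) = 206.55/√(51330.4975) = 206.55/226.562348 = 0.911670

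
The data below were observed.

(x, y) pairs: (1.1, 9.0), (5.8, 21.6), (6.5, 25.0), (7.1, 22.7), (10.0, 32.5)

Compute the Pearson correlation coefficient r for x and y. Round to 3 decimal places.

0.987

n = 5, Σx = 30.5, Σy = 110.8, Σxy = 783.85, Σx² = 227.51, Σy² = 2744.1
Sxx = Σx² − (Σx)²/n = 227.51 − 186.05 = 41.46
Sxy = Σxy − (Σx)(Σy)/n = 783.85 − 675.88 = 107.97
Syy = Σy² − (Σy)²/n = 2744.1 − 2455.328 = 288.772
r = Sxy/√(Sxx·Syy) = 107.97/√(11972.48712) = 107.97/109.418861 = 0.986759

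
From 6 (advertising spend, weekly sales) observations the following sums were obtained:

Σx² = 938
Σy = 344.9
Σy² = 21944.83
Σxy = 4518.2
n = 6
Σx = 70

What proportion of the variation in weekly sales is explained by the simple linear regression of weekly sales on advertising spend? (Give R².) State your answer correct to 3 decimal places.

0.951

Sxx = Σx² − (Σx)²/n = 938 − 816.666667 = 121.333333
Sxy = Σxy − (Σx)(Σy)/n = 4518.2 − 4023.833333 = 494.366667
Syy = Σy² − (Σy)²/n = 21944.83 − 19826.001667 = 2118.828333
R² = Sxy²/(Sxx·Syy) = (494.366667)²/(121.333333·2118.828333) = 0.950654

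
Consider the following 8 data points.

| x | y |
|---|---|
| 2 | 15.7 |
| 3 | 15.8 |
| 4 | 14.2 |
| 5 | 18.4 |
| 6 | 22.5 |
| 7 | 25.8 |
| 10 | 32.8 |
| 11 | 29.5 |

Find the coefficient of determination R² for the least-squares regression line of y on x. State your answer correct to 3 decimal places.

0.891

n = 8, Σx = 48, Σy = 174.7, Σxy = 1195.7, Σx² = 360, Σy² = 4154.31
Sxx = Σx² − (Σx)²/n = 360 − 288 = 72
Sxy = Σxy − (Σx)(Σy)/n = 1195.7 − 1048.2 = 147.5
Syy = Σy² − (Σy)²/n = 4154.31 − 3815.01125 = 339.29875
R² = Sxy²/(Sxx·Syy) = (147.5)²/(72·339.29875) = 0.890573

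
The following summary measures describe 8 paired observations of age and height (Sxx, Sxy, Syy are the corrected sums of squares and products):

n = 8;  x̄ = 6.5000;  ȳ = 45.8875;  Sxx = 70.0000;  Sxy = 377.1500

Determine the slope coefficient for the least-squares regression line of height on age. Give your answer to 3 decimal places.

5.388

b = Sxy/Sxx = 377.15/70 = 5.387857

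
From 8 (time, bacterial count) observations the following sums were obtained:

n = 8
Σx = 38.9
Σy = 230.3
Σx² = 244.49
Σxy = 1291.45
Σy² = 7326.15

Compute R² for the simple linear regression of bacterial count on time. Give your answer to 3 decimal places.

Sxx = Σx² − (Σx)²/n = 244.49 − 189.15125 = 55.33875
Sxy = Σxy − (Σx)(Σy)/n = 1291.45 − 1119.83375 = 171.61625
Syy = Σy² − (Σy)²/n = 7326.15 − 6629.76125 = 696.38875
R² = Sxy²/(Sxx·Syy) = (171.61625)²/(55.33875·696.38875) = 0.764250

0.764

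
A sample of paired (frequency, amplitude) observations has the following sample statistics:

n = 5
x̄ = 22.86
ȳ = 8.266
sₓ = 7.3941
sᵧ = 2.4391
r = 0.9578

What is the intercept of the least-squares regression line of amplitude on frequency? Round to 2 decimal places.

1.04

b = r · sᵧ/sₓ = 0.9578 · 2.4391/7.3941 = 0.315951
a = ȳ − b·x̄ = 8.266 − 0.315951·22.86 = 1.043370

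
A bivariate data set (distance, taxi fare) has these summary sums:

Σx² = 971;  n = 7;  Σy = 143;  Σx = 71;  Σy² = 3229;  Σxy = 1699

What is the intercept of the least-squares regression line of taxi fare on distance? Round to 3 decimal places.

Sxx = Σx² − (Σx)²/n = 971 − 720.142857 = 250.857143
Sxy = Σxy − (Σx)(Σy)/n = 1699 − 1450.428571 = 248.571429
b = Sxy/Sxx = 248.571429/250.857143 = 0.990888
a = ȳ − b·x̄ = 20.428571 − 0.990888·10.142857 = 10.378132

10.378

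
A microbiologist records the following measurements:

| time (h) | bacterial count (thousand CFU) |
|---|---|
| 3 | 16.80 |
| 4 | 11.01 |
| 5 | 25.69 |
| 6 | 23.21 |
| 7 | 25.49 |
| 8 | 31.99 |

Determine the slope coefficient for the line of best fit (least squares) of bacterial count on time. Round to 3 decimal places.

3.340

n = 6, Σx = 33, Σy = 134.19, Σxy = 796.5, Σx² = 199
Sxx = Σx² − (Σx)²/n = 199 − 181.5 = 17.5
Sxy = Σxy − (Σx)(Σy)/n = 796.5 − 738.045 = 58.455
b = Sxy/Sxx = 58.455/17.5 = 3.340286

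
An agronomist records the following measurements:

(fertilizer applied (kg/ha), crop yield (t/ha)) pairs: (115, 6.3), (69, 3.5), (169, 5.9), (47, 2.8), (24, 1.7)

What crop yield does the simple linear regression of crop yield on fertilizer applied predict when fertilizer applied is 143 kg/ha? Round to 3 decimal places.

n = 5, Σx = 424, Σy = 20.2, Σxy = 2135.5, Σx² = 49332
Sxx = Σx² − (Σx)²/n = 49332 − 35955.2 = 13376.8
Sxy = Σxy − (Σx)(Σy)/n = 2135.5 − 1712.96 = 422.54
b = Sxy/Sxx = 422.54/13376.8 = 0.031588
a = ȳ − b·x̄ = 4.04 − 0.031588·84.8 = 1.361378
ŷ(143) = a + b·143 = 1.361378 + 0.031588·143 = 5.878394

5.878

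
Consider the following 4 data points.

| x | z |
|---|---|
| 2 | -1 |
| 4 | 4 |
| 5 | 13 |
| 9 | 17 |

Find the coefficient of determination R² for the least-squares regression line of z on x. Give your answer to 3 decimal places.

0.852

n = 4, Σx = 20, Σy = 33, Σxy = 232, Σx² = 126, Σy² = 475
Sxx = Σx² − (Σx)²/n = 126 − 100 = 26
Sxy = Σxy − (Σx)(Σy)/n = 232 − 165 = 67
Syy = Σy² − (Σy)²/n = 475 − 272.25 = 202.75
R² = Sxy²/(Sxx·Syy) = (67)²/(26·202.75) = 0.851560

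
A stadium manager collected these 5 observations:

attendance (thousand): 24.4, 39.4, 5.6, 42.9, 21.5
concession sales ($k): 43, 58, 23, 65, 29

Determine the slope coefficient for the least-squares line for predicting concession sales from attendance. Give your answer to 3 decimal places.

n = 5, Σx = 133.8, Σy = 218, Σxy = 6875.2, Σx² = 4481.74
Sxx = Σx² − (Σx)²/n = 4481.74 − 3580.488 = 901.252
Sxy = Σxy − (Σx)(Σy)/n = 6875.2 − 5833.68 = 1041.52
b = Sxy/Sxx = 1041.52/901.252 = 1.155637

1.156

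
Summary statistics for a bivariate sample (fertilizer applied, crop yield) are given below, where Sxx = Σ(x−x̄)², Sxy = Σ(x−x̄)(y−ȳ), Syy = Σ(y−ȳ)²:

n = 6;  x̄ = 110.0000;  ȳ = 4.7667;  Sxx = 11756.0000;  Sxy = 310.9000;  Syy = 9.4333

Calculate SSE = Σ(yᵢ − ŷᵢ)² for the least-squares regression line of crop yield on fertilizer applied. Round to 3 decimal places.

1.211

b = Sxy/Sxx = 310.9/11756 = 0.026446
SSE = Syy − b·Sxy = 9.4333 − 0.026446·310.9 = 1.211217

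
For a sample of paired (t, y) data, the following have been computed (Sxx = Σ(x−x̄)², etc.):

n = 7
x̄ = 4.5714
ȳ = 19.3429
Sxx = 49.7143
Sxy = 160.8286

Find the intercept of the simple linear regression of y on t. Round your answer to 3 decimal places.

4.554

b = Sxy/Sxx = 160.8286/49.7143 = 3.235057
a = ȳ − b·x̄ = 19.3429 − 3.235057·4.5714 = 4.554160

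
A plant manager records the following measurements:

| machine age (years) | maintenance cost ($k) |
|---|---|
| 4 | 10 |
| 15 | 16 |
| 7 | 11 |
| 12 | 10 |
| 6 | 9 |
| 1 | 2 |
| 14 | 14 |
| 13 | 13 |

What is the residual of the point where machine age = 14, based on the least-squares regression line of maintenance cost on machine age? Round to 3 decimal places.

n = 8, Σx = 72, Σy = 85, Σxy = 898, Σx² = 836
Sxx = Σx² − (Σx)²/n = 836 − 648 = 188
Sxy = Σxy − (Σx)(Σy)/n = 898 − 765 = 133
b = Sxy/Sxx = 133/188 = 0.707447
a = ȳ − b·x̄ = 10.625 − 0.707447·9 = 4.257979
ŷ(14) = 4.257979 + 0.707447·14 = 14.162234
residual = y − ŷ = 14 − 14.162234 = -0.162234

-0.162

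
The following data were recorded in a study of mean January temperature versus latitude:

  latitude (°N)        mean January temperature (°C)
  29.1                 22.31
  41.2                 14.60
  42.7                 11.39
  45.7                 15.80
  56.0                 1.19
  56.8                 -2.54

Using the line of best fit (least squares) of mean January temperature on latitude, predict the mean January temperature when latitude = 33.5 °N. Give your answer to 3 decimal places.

20.555

n = 6, Σx = 271.5, Σy = 62.75, Σxy = 2381.522, Σx² = 12818.27
Sxx = Σx² − (Σx)²/n = 12818.27 − 12285.375 = 532.895
Sxy = Σxy − (Σx)(Σy)/n = 2381.522 − 2839.4375 = -457.9155
b = Sxy/Sxx = -457.9155/532.895 = -0.859298
a = ȳ − b·x̄ = 10.458333 − (-0.859298)·45.25 = 49.341559
ŷ(33.5) = a + b·33.5 = 49.341559 + (-0.859298)·33.5 = 20.555082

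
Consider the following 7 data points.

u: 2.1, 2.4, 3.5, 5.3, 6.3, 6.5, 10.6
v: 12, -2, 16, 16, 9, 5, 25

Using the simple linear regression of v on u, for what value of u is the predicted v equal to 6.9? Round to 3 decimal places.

n = 7, Σx = 36.7, Σy = 81, Σxy = 515.4, Σx² = 244.81
Sxx = Σx² − (Σx)²/n = 244.81 − 192.412857 = 52.397143
Sxy = Σxy − (Σx)(Σy)/n = 515.4 − 424.671429 = 90.728571
b = Sxy/Sxx = 90.728571/52.397143 = 1.731556
a = ȳ − b·x̄ = 11.571429 − 1.731556·5.242857 = 2.493129
Set a + b·x = 6.9: x = (6.9 − 2.493129) / 1.731556 = 2.545035

2.545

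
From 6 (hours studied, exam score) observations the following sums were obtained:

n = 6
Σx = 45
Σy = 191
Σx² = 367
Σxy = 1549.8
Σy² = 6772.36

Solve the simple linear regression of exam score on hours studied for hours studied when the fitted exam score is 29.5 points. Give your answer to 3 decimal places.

6.913

Sxx = Σx² − (Σx)²/n = 367 − 337.5 = 29.5
Sxy = Σxy − (Σx)(Σy)/n = 1549.8 − 1432.5 = 117.3
b = Sxy/Sxx = 117.3/29.5 = 3.976271
a = ȳ − b·x̄ = 31.833333 − 3.976271·7.5 = 2.011299
Set a + b·x = 29.5: x = (29.5 − 2.011299) / 3.976271 = 6.913186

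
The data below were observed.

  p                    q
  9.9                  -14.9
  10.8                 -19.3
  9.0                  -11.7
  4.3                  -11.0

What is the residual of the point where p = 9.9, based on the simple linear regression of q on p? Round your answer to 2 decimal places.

n = 4, Σx = 34, Σy = -56.9, Σxy = -508.55, Σx² = 314.14
Sxx = Σx² − (Σx)²/n = 314.14 − 289 = 25.14
Sxy = Σxy − (Σx)(Σy)/n = -508.55 − (-483.65) = -24.9
b = Sxy/Sxx = -24.9/25.14 = -0.990453
a = ȳ − b·x̄ = -14.225 − (-0.990453)·8.5 = -5.806146
ŷ(9.9) = -5.806146 + (-0.990453)·9.9 = -15.611635
residual = y − ŷ = -14.9 − (-15.611635) = 0.711635

0.71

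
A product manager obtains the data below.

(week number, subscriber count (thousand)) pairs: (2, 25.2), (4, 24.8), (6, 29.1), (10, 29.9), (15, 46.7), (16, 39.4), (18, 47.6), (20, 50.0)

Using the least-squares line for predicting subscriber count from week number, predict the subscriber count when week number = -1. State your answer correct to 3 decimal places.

n = 8, Σx = 91, Σy = 292.7, Σxy = 3810.9, Σx² = 1361
Sxx = Σx² − (Σx)²/n = 1361 − 1035.125 = 325.875
Sxy = Σxy − (Σx)(Σy)/n = 3810.9 − 3329.4625 = 481.4375
b = Sxy/Sxx = 481.4375/325.875 = 1.477369
a = ȳ − b·x̄ = 36.5875 − 1.477369·11.375 = 19.782432
ŷ(-1) = a + b·-1 = 19.782432 + 1.477369·(-1) = 18.305063

18.305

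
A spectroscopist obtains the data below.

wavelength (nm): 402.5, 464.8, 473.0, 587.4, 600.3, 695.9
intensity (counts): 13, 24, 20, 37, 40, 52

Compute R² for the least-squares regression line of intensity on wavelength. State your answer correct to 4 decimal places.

0.9869

n = 6, Σx = 3223.9, Σy = 186, Σxy = 107780.3, Σx² = 1791449.95, Σy² = 6818
Sxx = Σx² − (Σx)²/n = 1791449.95 − 1732255.201667 = 59194.748333
Sxy = Σxy − (Σx)(Σy)/n = 107780.3 − 99940.9 = 7839.4
Syy = Σy² − (Σy)²/n = 6818 − 5766 = 1052
R² = Sxy²/(Sxx·Syy) = (7839.4)²/(59194.748333·1052) = 0.986885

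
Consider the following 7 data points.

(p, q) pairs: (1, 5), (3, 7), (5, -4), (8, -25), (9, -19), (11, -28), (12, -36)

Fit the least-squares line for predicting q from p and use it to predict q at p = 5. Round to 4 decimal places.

n = 7, Σx = 49, Σy = -100, Σxy = -1105, Σx² = 445
Sxx = Σx² − (Σx)²/n = 445 − 343 = 102
Sxy = Σxy − (Σx)(Σy)/n = -1105 − (-700) = -405
b = Sxy/Sxx = -405/102 = -3.970588
a = ȳ − b·x̄ = -14.285714 − (-3.970588)·7 = 13.508403
ŷ(5) = a + b·5 = 13.508403 + (-3.970588)·5 = -6.344538

-6.3445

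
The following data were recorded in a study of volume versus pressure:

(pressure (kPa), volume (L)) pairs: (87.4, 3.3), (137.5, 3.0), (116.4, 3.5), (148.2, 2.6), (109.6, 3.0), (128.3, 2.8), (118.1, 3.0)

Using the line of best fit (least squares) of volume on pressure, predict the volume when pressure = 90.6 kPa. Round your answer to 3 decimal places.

3.345

n = 7, Σx = 845.5, Σy = 21.2, Σxy = 2535.98, Σx² = 104477.87
Sxx = Σx² − (Σx)²/n = 104477.87 − 102124.321429 = 2353.548571
Sxy = Σxy − (Σx)(Σy)/n = 2535.98 − 2560.657143 = -24.677143
b = Sxy/Sxx = -24.677143/2353.548571 = -0.010485
a = ȳ − b·x̄ = 3.028571 − (-0.010485)·120.785714 = 4.295019
ŷ(90.6) = a + b·90.6 = 4.295019 + (-0.010485)·90.6 = 3.345071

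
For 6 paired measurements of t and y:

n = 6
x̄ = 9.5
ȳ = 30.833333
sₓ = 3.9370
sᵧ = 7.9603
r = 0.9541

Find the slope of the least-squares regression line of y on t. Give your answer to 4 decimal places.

1.9291

b = r · sᵧ/sₓ = 0.9541 · 7.9603/3.937 = 1.929114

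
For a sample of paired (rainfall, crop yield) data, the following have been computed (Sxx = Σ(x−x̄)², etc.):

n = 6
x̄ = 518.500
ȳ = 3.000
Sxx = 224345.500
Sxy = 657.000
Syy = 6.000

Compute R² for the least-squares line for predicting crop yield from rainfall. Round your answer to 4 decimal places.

0.3207

R² = Sxy²/(Sxx·Syy) = (657)²/(224345.5·6) = 0.320673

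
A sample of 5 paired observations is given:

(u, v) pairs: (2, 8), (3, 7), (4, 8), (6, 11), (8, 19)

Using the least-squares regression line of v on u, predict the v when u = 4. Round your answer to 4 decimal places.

n = 5, Σx = 23, Σy = 53, Σxy = 287, Σx² = 129
Sxx = Σx² − (Σx)²/n = 129 − 105.8 = 23.2
Sxy = Σxy − (Σx)(Σy)/n = 287 − 243.8 = 43.2
b = Sxy/Sxx = 43.2/23.2 = 1.862069
a = ȳ − b·x̄ = 10.6 − 1.862069·4.6 = 2.034483
ŷ(4) = a + b·4 = 2.034483 + 1.862069·4 = 9.482759

9.4828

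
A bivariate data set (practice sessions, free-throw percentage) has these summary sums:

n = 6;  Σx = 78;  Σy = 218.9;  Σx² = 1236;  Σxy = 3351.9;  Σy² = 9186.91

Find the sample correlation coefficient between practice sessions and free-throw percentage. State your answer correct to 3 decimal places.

0.980

Sxx = Σx² − (Σx)²/n = 1236 − 1014 = 222
Sxy = Σxy − (Σx)(Σy)/n = 3351.9 − 2845.7 = 506.2
Syy = Σy² − (Σy)²/n = 9186.91 − 7986.201667 = 1200.708333
r = Sxy/√(Sxx·Syy) = 506.2/√(266557.25) = 506.2/516.291826 = 0.980453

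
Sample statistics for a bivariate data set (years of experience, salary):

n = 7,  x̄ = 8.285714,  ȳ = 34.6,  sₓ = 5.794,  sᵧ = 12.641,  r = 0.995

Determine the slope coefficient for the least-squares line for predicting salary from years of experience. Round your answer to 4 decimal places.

b = r · sᵧ/sₓ = 0.995 · 12.641/5.794 = 2.170831

2.1708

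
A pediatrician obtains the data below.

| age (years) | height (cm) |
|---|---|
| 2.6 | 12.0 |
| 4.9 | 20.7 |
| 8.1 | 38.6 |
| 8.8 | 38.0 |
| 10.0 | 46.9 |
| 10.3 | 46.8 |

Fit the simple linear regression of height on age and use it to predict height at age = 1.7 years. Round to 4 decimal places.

7.0568

n = 6, Σx = 44.7, Σy = 203, Σxy = 1730.73, Σx² = 379.91
Sxx = Σx² − (Σx)²/n = 379.91 − 333.015 = 46.895
Sxy = Σxy − (Σx)(Σy)/n = 1730.73 − 1512.35 = 218.38
b = Sxy/Sxx = 218.38/46.895 = 4.656786
a = ȳ − b·x̄ = 33.833333 − 4.656786·7.45 = -0.859726
ŷ(1.7) = a + b·1.7 = -0.859726 + 4.656786·1.7 = 7.056811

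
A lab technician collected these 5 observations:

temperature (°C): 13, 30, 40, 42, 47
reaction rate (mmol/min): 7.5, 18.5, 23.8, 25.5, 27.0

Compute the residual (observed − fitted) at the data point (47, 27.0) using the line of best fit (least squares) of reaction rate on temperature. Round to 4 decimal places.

n = 5, Σx = 172, Σy = 102.3, Σxy = 3944.5, Σx² = 6642
Sxx = Σx² − (Σx)²/n = 6642 − 5916.8 = 725.2
Sxy = Σxy − (Σx)(Σy)/n = 3944.5 − 3519.12 = 425.38
b = Sxy/Sxx = 425.38/725.2 = 0.586569
a = ȳ − b·x̄ = 20.46 − 0.586569·34.4 = 0.282019
ŷ(47) = 0.282019 + 0.586569·47 = 27.850772
residual = y − ŷ = 27.0 − 27.850772 = -0.850772

-0.8508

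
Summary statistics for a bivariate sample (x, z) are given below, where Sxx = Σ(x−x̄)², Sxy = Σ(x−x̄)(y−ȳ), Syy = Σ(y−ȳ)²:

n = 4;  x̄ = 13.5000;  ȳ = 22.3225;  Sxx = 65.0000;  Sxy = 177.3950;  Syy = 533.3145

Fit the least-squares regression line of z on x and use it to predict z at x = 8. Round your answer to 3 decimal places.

b = Sxy/Sxx = 177.395/65 = 2.729154
a = ȳ − b·x̄ = 22.3225 − 2.729154·13.5 = -14.521077
ŷ(8) = a + b·8 = -14.521077 + 2.729154·8 = 7.312154

7.312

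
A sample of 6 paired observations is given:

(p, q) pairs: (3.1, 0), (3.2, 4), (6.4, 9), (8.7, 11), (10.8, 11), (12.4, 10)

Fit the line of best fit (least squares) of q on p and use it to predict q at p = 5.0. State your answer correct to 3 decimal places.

5.098

n = 6, Σx = 44.6, Σy = 45, Σxy = 408.9, Σx² = 406.9
Sxx = Σx² − (Σx)²/n = 406.9 − 331.526667 = 75.373333
Sxy = Σxy − (Σx)(Σy)/n = 408.9 − 334.5 = 74.4
b = Sxy/Sxx = 74.4/75.373333 = 0.987087
a = ȳ − b·x̄ = 7.5 − 0.987087·7.433333 = 0.162657
ŷ(5.0) = a + b·5.0 = 0.162657 + 0.987087·5 = 5.098090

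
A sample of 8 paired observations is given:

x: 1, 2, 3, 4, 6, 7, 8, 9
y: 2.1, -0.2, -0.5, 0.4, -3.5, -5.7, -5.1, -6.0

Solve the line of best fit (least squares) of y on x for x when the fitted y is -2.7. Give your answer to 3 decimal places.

n = 8, Σx = 40, Σy = -18.5, Σxy = -153.9, Σx² = 260
Sxx = Σx² − (Σx)²/n = 260 − 200 = 60
Sxy = Σxy − (Σx)(Σy)/n = -153.9 − (-92.5) = -61.4
b = Sxy/Sxx = -61.4/60 = -1.023333
a = ȳ − b·x̄ = -2.3125 − (-1.023333)·5 = 2.804167
Set a + b·x = -2.7: x = (-2.7 − 2.804167) / (-1.023333) = 5.378664

5.379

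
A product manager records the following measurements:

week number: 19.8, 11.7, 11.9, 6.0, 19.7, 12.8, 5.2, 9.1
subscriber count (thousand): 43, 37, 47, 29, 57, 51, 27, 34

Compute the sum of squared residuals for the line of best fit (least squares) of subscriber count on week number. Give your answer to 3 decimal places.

n = 8, Σx = 96.2, Σy = 325, Σxy = 4243.1, Σx² = 1368.32, Σy² = 14003
Sxx = Σx² − (Σx)²/n = 1368.32 − 1156.805 = 211.515
Sxy = Σxy − (Σx)(Σy)/n = 4243.1 − 3908.125 = 334.975
Syy = Σy² − (Σy)²/n = 14003 − 13203.125 = 799.875
b = Sxy/Sxx = 334.975/211.515 = 1.583694
SSE = Syy − b·Sxy = 799.875 − 1.583694·334.975 = 269.377160

269.377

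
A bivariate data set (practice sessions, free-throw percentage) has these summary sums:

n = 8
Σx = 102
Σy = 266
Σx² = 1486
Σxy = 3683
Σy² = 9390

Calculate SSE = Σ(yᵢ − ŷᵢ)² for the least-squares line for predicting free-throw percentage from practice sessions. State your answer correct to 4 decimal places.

Sxx = Σx² − (Σx)²/n = 1486 − 1300.5 = 185.5
Sxy = Σxy − (Σx)(Σy)/n = 3683 − 3391.5 = 291.5
Syy = Σy² − (Σy)²/n = 9390 − 8844.5 = 545.5
b = Sxy/Sxx = 291.5/185.5 = 1.571429
SSE = Syy − b·Sxy = 545.5 − 1.571429·291.5 = 87.428571

87.4286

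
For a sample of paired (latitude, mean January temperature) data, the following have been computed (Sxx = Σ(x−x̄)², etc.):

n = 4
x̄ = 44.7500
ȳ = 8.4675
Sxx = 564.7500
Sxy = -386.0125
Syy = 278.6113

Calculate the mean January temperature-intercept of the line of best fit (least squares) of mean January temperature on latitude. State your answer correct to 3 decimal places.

b = Sxy/Sxx = -386.0125/564.75 = -0.683510
a = ȳ − b·x̄ = 8.4675 − (-0.683510)·44.75 = 39.054591

39.055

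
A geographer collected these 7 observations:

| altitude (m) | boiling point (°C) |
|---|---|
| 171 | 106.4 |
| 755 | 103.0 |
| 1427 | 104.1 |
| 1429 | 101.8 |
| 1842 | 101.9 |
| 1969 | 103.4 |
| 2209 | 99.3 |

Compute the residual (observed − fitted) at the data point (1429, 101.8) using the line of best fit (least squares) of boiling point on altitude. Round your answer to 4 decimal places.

-0.9740

n = 7, Σx = 9802, Σy = 719.9, Σxy = 1000630.4, Σx² = 16827242
Sxx = Σx² − (Σx)²/n = 16827242 − 13725600.571429 = 3101641.428571
Sxy = Σxy − (Σx)(Σy)/n = 1000630.4 − 1008065.685714 = -7435.285714
b = Sxy/Sxx = -7435.285714/3101641.428571 = -0.002397
a = ȳ − b·x̄ = 102.842857 − (-0.002397)·1400.285714 = 106.199636
ŷ(1429) = 106.199636 + (-0.002397)·1429 = 102.774023
residual = y − ŷ = 101.8 − 102.774023 = -0.974023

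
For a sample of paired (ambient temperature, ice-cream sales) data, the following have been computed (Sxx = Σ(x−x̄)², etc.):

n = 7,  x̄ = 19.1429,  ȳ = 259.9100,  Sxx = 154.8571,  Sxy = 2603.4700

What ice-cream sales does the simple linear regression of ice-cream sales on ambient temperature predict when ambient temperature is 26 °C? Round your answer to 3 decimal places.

b = Sxy/Sxx = 2603.47/154.8571 = 16.812080
a = ȳ − b·x̄ = 259.91 − 16.812080·19.1429 = -61.921972
ŷ(26) = a + b·26 = -61.921972 + 16.812080·26 = 375.192116

375.192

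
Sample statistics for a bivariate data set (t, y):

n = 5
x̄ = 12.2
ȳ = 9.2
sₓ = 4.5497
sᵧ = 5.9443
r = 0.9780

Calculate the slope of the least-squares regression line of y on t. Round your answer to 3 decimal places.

b = r · sᵧ/sₓ = 0.978 · 5.9443/4.5497 = 1.277782

1.278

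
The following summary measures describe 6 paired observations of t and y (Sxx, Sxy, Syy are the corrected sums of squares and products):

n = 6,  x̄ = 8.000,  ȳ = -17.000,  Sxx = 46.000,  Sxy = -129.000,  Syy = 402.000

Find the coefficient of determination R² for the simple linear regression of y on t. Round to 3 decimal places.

R² = Sxy²/(Sxx·Syy) = (-129)²/(46·402) = 0.899903

0.900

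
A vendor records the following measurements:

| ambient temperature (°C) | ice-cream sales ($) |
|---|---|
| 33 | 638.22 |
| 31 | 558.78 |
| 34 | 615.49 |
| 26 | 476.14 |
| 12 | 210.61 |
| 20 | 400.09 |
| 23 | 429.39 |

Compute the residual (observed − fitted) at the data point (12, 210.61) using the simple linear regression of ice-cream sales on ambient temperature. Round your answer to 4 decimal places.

n = 7, Σx = 179, Σy = 3328.72, Σxy = 92094.83, Σx² = 4955
Sxx = Σx² − (Σx)²/n = 4955 − 4577.285714 = 377.714286
Sxy = Σxy − (Σx)(Σy)/n = 92094.83 − 85120.125714 = 6974.704286
b = Sxy/Sxx = 6974.704286/377.714286 = 18.465556
a = ȳ − b·x̄ = 475.531429 − 18.465556·25.571429 = 3.340783
ŷ(12) = 3.340783 + 18.465556·12 = 224.927455
residual = y − ŷ = 210.61 − 224.927455 = -14.317455

-14.3175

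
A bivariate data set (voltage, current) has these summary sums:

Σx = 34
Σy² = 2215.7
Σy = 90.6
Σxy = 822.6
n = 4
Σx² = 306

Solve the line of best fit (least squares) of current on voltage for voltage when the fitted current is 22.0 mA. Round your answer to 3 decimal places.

8.290

Sxx = Σx² − (Σx)²/n = 306 − 289 = 17
Sxy = Σxy − (Σx)(Σy)/n = 822.6 − 770.1 = 52.5
b = Sxy/Sxx = 52.5/17 = 3.088235
a = ȳ − b·x̄ = 22.65 − 3.088235·8.5 = -3.6
Set a + b·x = 22.0: x = (22.0 − (-3.6)) / 3.088235 = 8.289524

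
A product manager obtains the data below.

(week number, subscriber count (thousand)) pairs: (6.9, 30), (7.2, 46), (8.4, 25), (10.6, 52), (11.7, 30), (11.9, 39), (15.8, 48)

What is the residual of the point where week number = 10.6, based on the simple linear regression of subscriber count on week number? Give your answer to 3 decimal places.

13.117

n = 7, Σx = 72.5, Σy = 270, Σxy = 2872.9, Σx² = 810.51
Sxx = Σx² − (Σx)²/n = 810.51 − 750.892857 = 59.617143
Sxy = Σxy − (Σx)(Σy)/n = 2872.9 − 2796.428571 = 76.471429
b = Sxy/Sxx = 76.471429/59.617143 = 1.282709
a = ȳ − b·x̄ = 38.571429 − 1.282709·10.357143 = 25.286231
ŷ(10.6) = 25.286231 + 1.282709·10.6 = 38.882944
residual = y − ŷ = 52 − 38.882944 = 13.117056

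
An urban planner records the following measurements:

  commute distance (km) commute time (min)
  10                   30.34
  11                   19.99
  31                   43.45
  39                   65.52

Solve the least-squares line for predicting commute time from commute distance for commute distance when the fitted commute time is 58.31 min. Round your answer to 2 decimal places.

37.34

n = 4, Σx = 91, Σy = 159.3, Σxy = 4425.52, Σx² = 2703
Sxx = Σx² − (Σx)²/n = 2703 − 2070.25 = 632.75
Sxy = Σxy − (Σx)(Σy)/n = 4425.52 − 3624.075 = 801.445
b = Sxy/Sxx = 801.445/632.75 = 1.266606
a = ȳ − b·x̄ = 39.825 − 1.266606·22.75 = 11.009712
Set a + b·x = 58.31: x = (58.31 − 11.009712) / 1.266606 = 37.344119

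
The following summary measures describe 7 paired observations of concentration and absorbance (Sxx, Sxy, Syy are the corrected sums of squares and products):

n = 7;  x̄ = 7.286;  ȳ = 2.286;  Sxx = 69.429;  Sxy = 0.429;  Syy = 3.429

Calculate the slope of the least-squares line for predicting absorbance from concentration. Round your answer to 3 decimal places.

0.006

b = Sxy/Sxx = 0.429/69.429 = 0.006179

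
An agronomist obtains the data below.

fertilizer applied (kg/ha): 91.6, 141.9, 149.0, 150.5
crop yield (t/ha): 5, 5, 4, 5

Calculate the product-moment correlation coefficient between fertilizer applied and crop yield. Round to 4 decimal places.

-0.3747

n = 4, Σx = 533, Σy = 19, Σxy = 2516, Σx² = 73377.42, Σy² = 91
Sxx = Σx² − (Σx)²/n = 73377.42 − 71022.25 = 2355.17
Sxy = Σxy − (Σx)(Σy)/n = 2516 − 2531.75 = -15.75
Syy = Σy² − (Σy)²/n = 91 − 90.25 = 0.75
r = Sxy/√(Sxx·Syy) = -15.75/√(1766.3775) = -15.75/42.028294 = -0.374748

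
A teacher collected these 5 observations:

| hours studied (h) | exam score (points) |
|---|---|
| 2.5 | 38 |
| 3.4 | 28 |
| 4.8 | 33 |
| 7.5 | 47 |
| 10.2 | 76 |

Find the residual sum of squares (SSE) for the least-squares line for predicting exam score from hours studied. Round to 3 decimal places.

280.911

n = 5, Σx = 28.4, Σy = 222, Σxy = 1476.3, Σx² = 201.14, Σy² = 11302
Sxx = Σx² − (Σx)²/n = 201.14 − 161.312 = 39.828
Sxy = Σxy − (Σx)(Σy)/n = 1476.3 − 1260.96 = 215.34
Syy = Σy² − (Σy)²/n = 11302 − 9856.8 = 1445.2
b = Sxy/Sxx = 215.34/39.828 = 5.406749
SSE = Syy − b·Sxy = 1445.2 − 5.406749·215.34 = 280.910666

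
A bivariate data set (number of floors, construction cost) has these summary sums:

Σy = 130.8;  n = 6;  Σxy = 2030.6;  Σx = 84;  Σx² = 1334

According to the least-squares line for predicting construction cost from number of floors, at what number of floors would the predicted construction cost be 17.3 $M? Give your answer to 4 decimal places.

Sxx = Σx² − (Σx)²/n = 1334 − 1176 = 158
Sxy = Σxy − (Σx)(Σy)/n = 2030.6 − 1831.2 = 199.4
b = Sxy/Sxx = 199.4/158 = 1.262025
a = ȳ − b·x̄ = 21.8 − 1.262025·14 = 4.131646
Set a + b·x = 17.3: x = (17.3 − 4.131646) / 1.262025 = 10.434303

10.4343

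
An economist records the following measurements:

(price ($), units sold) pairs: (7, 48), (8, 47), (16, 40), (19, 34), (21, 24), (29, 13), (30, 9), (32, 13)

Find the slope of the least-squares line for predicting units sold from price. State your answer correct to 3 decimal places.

n = 8, Σx = 162, Σy = 228, Σxy = 3565, Σx² = 3936
Sxx = Σx² − (Σx)²/n = 3936 − 3280.5 = 655.5
Sxy = Σxy − (Σx)(Σy)/n = 3565 − 4617 = -1052
b = Sxy/Sxx = -1052/655.5 = -1.604882

-1.605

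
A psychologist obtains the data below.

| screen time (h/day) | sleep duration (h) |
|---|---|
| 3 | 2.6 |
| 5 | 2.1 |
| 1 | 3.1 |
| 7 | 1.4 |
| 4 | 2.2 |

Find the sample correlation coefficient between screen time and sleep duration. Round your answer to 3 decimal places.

n = 5, Σx = 20, Σy = 11.4, Σxy = 40, Σx² = 100, Σy² = 27.58
Sxx = Σx² − (Σx)²/n = 100 − 80 = 20
Sxy = Σxy − (Σx)(Σy)/n = 40 − 45.6 = -5.6
Syy = Σy² − (Σy)²/n = 27.58 − 25.992 = 1.588
r = Sxy/√(Sxx·Syy) = -5.6/√(31.76) = -5.6/5.635601 = -0.993683

-0.994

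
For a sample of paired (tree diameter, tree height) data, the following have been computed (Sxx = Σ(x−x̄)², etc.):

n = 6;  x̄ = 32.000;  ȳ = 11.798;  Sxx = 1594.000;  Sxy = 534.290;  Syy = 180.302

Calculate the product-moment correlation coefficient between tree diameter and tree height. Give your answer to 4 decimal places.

0.9966

r = Sxy/√(Sxx·Syy) = 534.29/√(287401.388) = 534.29/536.098301 = 0.996627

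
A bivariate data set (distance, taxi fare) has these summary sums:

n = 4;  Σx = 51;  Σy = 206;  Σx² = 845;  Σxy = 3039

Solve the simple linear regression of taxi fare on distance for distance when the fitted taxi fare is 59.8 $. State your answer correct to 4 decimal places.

16.6686

Sxx = Σx² − (Σx)²/n = 845 − 650.25 = 194.75
Sxy = Σxy − (Σx)(Σy)/n = 3039 − 2626.5 = 412.5
b = Sxy/Sxx = 412.5/194.75 = 2.118100
a = ȳ − b·x̄ = 51.5 − 2.118100·12.75 = 24.494223
Set a + b·x = 59.8: x = (59.8 − 24.494223) / 2.118100 = 16.668606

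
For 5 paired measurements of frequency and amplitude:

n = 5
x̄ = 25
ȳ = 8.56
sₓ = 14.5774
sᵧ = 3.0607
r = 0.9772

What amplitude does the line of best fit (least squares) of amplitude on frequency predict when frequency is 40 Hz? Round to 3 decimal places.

11.638

b = r · sᵧ/sₓ = 0.9772 · 3.0607/14.5774 = 0.205175
a = ȳ − b·x̄ = 8.56 − 0.205175·25 = 3.430628
ŷ(40) = a + b·40 = 3.430628 + 0.205175·40 = 11.637623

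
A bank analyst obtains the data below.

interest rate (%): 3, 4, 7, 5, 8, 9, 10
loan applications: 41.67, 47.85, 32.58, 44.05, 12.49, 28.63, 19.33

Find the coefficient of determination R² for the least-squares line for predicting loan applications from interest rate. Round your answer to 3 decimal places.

0.692

n = 7, Σx = 46, Σy = 226.6, Σxy = 1315.61, Σx² = 344, Σy² = 8377.1962
Sxx = Σx² − (Σx)²/n = 344 − 302.285714 = 41.714286
Sxy = Σxy − (Σx)(Σy)/n = 1315.61 − 1489.085714 = -173.475714
Syy = Σy² − (Σy)²/n = 8377.1962 − 7335.365714 = 1041.830486
R² = Sxy²/(Sxx·Syy) = (-173.475714)²/(41.714286·1041.830486) = 0.692461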